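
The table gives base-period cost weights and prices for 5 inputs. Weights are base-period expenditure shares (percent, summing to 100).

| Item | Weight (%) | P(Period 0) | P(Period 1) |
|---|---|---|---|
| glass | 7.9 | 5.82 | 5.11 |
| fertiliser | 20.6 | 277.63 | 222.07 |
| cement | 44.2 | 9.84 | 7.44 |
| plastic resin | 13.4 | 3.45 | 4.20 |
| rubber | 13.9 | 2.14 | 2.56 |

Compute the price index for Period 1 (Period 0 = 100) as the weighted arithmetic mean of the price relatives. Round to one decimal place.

89.8

glass: 7.9 × (5.11/5.82) = 7.9 × 0.878007 = 6.9363
fertiliser: 20.6 × (222.07/277.63) = 20.6 × 0.799878 = 16.4775
cement: 44.2 × (7.44/9.84) = 44.2 × 0.756098 = 33.4195
plastic resin: 13.4 × (4.20/3.45) = 13.4 × 1.217391 = 16.3130
rubber: 13.9 × (2.56/2.14) = 13.9 × 1.196262 = 16.6280
Index = Σ wᵢ·(p₁ᵢ/p₀ᵢ) = 6.9363 + 16.4775 + 33.4195 + 16.3130 + 16.6280 = 89.7743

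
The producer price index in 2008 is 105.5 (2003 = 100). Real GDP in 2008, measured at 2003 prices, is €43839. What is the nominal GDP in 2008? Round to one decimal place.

Nominal = Real × (Index/100) = 43839 × (105.5/100)
        = 43839 × 1.055 = 46250.1450

46250.1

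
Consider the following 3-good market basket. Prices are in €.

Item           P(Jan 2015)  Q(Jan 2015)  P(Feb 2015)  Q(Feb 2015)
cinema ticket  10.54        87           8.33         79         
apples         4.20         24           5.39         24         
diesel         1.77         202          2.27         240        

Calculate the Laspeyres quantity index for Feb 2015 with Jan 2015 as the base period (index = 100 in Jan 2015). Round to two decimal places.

98.76

Laspeyres quantity index uses base-period prices as weights.
ΣP(Jan 2015)·Q(Feb 2015) = 10.54×79 + 4.20×24 + 1.77×240 = 832.66 + 100.8 + 424.8 = 1358.26
ΣP(Jan 2015)·Q(Jan 2015) = 10.54×87 + 4.20×24 + 1.77×202 = 916.98 + 100.8 + 357.54 = 1375.32
Index = 1358.26 / 1375.32 × 100 = 98.7596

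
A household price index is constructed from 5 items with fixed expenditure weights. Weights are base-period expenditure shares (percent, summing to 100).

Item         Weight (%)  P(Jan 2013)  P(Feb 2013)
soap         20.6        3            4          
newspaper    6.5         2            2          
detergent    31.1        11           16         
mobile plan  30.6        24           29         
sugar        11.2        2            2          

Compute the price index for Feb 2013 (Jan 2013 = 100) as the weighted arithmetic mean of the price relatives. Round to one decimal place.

soap: 20.6 × (4/3) = 20.6 × 1.333333 = 27.4667
newspaper: 6.5 × (2/2) = 6.5 × 1.000000 = 6.5000
detergent: 31.1 × (16/11) = 31.1 × 1.454545 = 45.2364
mobile plan: 30.6 × (29/24) = 30.6 × 1.208333 = 36.9750
sugar: 11.2 × (2/2) = 11.2 × 1.000000 = 11.2000
Index = Σ wᵢ·(p₁ᵢ/p₀ᵢ) = 27.4667 + 6.5000 + 45.2364 + 36.9750 + 11.2000 = 127.3780

127.4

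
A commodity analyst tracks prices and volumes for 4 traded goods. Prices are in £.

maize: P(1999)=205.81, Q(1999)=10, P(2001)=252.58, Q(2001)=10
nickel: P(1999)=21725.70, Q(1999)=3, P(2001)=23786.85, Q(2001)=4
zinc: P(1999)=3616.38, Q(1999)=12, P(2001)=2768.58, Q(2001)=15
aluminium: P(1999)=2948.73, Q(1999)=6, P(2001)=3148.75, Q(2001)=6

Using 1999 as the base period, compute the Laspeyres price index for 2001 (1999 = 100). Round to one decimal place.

98.2

Laspeyres price index uses base-period quantities as weights.
ΣP(2001)·Q(1999) = 252.58×10 + 23786.85×3 + 2768.58×12 + 3148.75×6 = 2525.8 + 71360.55 + 33222.96 + 18892.5 = 126001.81
ΣP(1999)·Q(1999) = 205.81×10 + 21725.70×3 + 3616.38×12 + 2948.73×6 = 2058.1 + 65177.1 + 43396.56 + 17692.38 = 128324.14
Index = 126001.81 / 128324.14 × 100 = 98.1903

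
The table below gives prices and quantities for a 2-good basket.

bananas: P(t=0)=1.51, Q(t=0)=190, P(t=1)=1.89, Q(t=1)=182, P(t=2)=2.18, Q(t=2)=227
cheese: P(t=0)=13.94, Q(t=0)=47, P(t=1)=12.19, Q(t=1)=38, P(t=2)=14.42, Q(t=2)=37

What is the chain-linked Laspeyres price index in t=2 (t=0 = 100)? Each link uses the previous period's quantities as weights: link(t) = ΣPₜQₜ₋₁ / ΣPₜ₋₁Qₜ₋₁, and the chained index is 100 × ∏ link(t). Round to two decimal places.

115.79

Link t=0→t=1:
ΣP(t=1)Q(t=0) = 1.89×190 + 12.19×47 = 359.1 + 572.93 = 932.03
ΣP(t=0)Q(t=0) = 1.51×190 + 13.94×47 = 286.9 + 655.18 = 942.08
link = 932.03/942.08 = 0.989332
Link t=1→t=2:
ΣP(t=2)Q(t=1) = 2.18×182 + 14.42×38 = 396.76 + 547.96 = 944.72
ΣP(t=1)Q(t=1) = 1.89×182 + 12.19×38 = 343.98 + 463.22 = 807.2
link = 944.72/807.2 = 1.170367
Chained index = 100 × 0.989332 × 1.170367 = 115.7881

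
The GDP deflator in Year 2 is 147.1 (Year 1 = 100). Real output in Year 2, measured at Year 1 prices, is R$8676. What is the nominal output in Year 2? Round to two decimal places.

Nominal = Real × (Index/100) = 8676 × (147.1/100)
        = 8676 × 1.471 = 12762.3960

12762.40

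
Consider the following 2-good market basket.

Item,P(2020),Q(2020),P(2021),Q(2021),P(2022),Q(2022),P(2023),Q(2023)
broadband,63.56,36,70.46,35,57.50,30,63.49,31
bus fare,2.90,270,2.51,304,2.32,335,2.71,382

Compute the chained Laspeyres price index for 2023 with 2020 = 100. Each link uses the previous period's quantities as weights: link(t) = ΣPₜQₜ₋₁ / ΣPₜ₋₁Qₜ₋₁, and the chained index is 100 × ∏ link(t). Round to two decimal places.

Link 2020→2021:
ΣP(2021)Q(2020) = 70.46×36 + 2.51×270 = 2536.56 + 677.7 = 3214.26
ΣP(2020)Q(2020) = 63.56×36 + 2.90×270 = 2288.16 + 783 = 3071.16
link = 3214.26/3071.16 = 1.046595
Link 2021→2022:
ΣP(2022)Q(2021) = 57.50×35 + 2.32×304 = 2012.5 + 705.28 = 2717.78
ΣP(2021)Q(2021) = 70.46×35 + 2.51×304 = 2466.1 + 763.04 = 3229.14
link = 2717.78/3229.14 = 0.841642
Link 2022→2023:
ΣP(2023)Q(2022) = 63.49×30 + 2.71×335 = 1904.7 + 907.85 = 2812.55
ΣP(2022)Q(2022) = 57.50×30 + 2.32×335 = 1725 + 777.2 = 2502.2
link = 2812.55/2502.2 = 1.124031
Chained index = 100 × 1.046595 × 0.841642 × 1.124031 = 99.0112

99.01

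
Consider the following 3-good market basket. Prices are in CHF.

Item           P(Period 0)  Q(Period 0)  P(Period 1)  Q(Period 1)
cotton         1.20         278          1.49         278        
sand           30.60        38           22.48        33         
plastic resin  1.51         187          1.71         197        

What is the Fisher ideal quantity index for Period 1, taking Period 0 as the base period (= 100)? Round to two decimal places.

Laspeyres component (base-period weights):
ΣP(Period 0)Q(Period 1) = 1.20×278 + 30.60×33 + 1.51×197 = 333.6 + 1009.8 + 297.47 = 1640.87
ΣP(Period 0)Q(Period 0) = 1.20×278 + 30.60×38 + 1.51×187 = 333.6 + 1162.8 + 282.37 = 1778.77
L = 1640.87 / 1778.77 × 100 = 92.2475
Paasche component (current-period weights):
ΣP(Period 1)Q(Period 1) = 1.49×278 + 22.48×33 + 1.71×197 = 414.22 + 741.84 + 336.87 = 1492.93
ΣP(Period 1)Q(Period 0) = 1.49×278 + 22.48×38 + 1.71×187 = 414.22 + 854.24 + 319.77 = 1588.23
P = 1492.93 / 1588.23 × 100 = 93.9996
Fisher = √(L × P) = √(92.2475 × 93.9996) = 93.1194

93.12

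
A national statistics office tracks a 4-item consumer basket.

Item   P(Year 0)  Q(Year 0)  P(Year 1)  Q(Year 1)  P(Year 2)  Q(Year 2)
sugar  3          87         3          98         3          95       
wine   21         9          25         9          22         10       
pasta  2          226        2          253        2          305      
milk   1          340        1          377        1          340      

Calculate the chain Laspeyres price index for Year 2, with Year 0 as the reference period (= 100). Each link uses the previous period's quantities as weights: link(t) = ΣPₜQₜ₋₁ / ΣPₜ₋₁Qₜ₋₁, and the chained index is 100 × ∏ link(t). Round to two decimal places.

100.92

Link Year 0→Year 1:
ΣP(Year 1)Q(Year 0) = 3×87 + 25×9 + 2×226 + 1×340 = 261 + 225 + 452 + 340 = 1278
ΣP(Year 0)Q(Year 0) = 3×87 + 21×9 + 2×226 + 1×340 = 261 + 189 + 452 + 340 = 1242
link = 1278/1242 = 1.028986
Link Year 1→Year 2:
ΣP(Year 2)Q(Year 1) = 3×98 + 22×9 + 2×253 + 1×377 = 294 + 198 + 506 + 377 = 1375
ΣP(Year 1)Q(Year 1) = 3×98 + 25×9 + 2×253 + 1×377 = 294 + 225 + 506 + 377 = 1402
link = 1375/1402 = 0.980742
Chained index = 100 × 1.028986 × 0.980742 = 100.9169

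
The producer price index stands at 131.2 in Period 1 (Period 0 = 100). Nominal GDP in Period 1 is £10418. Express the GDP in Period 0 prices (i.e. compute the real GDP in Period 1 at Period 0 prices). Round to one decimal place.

Real = Nominal ÷ (Index/100) = 10418 ÷ (131.2/100)
     = 10418 ÷ 1.312 = 7940.5488

7940.5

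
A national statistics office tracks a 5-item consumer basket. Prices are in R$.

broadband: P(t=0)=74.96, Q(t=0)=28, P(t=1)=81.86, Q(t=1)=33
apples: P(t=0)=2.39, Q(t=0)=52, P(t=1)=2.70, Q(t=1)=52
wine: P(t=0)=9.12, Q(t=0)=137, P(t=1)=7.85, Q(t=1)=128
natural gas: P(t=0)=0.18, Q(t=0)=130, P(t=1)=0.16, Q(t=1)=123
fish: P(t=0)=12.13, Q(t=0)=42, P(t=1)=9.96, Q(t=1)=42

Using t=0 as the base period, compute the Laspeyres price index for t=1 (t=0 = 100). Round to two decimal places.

98.54

Laspeyres price index uses base-period quantities as weights.
ΣP(t=1)·Q(t=0) = 81.86×28 + 2.70×52 + 7.85×137 + 0.16×130 + 9.96×42 = 2292.08 + 140.4 + 1075.45 + 20.8 + 418.32 = 3947.05
ΣP(t=0)·Q(t=0) = 74.96×28 + 2.39×52 + 9.12×137 + 0.18×130 + 12.13×42 = 2098.88 + 124.28 + 1249.44 + 23.4 + 509.46 = 4005.46
Index = 3947.05 / 4005.46 × 100 = 98.5417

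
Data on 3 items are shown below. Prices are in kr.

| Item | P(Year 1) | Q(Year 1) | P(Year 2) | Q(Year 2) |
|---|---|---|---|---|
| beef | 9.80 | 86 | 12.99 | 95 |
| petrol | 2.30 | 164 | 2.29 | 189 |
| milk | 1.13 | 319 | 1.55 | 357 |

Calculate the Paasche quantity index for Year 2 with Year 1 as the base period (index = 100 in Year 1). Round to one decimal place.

Paasche quantity index uses current-period prices as weights.
ΣP(Year 2)·Q(Year 2) = 12.99×95 + 2.29×189 + 1.55×357 = 1234.05 + 432.81 + 553.35 = 2220.21
ΣP(Year 2)·Q(Year 1) = 12.99×86 + 2.29×164 + 1.55×319 = 1117.14 + 375.56 + 494.45 = 1987.15
Index = 2220.21 / 1987.15 × 100 = 111.7284

111.7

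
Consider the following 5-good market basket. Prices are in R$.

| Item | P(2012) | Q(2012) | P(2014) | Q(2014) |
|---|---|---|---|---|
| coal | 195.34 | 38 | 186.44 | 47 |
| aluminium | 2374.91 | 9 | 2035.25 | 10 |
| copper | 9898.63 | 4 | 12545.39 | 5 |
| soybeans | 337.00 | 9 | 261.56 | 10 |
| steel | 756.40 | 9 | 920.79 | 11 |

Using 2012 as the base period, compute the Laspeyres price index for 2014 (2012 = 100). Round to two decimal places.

Laspeyres price index uses base-period quantities as weights.
ΣP(2014)·Q(2012) = 186.44×38 + 2035.25×9 + 12545.39×4 + 261.56×9 + 920.79×9 = 7084.72 + 18317.25 + 50181.56 + 2354.04 + 8287.11 = 86224.68
ΣP(2012)·Q(2012) = 195.34×38 + 2374.91×9 + 9898.63×4 + 337.00×9 + 756.40×9 = 7422.92 + 21374.19 + 39594.52 + 3033 + 6807.6 = 78232.23
Index = 86224.68 / 78232.23 × 100 = 110.2163

110.22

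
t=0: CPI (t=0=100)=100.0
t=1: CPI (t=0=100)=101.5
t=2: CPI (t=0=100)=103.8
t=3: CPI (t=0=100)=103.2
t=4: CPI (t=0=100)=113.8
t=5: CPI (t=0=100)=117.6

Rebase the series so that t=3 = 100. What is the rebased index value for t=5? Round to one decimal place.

Rebased(t=5) = 117.6 / 103.2 × 100 = 113.9535

114.0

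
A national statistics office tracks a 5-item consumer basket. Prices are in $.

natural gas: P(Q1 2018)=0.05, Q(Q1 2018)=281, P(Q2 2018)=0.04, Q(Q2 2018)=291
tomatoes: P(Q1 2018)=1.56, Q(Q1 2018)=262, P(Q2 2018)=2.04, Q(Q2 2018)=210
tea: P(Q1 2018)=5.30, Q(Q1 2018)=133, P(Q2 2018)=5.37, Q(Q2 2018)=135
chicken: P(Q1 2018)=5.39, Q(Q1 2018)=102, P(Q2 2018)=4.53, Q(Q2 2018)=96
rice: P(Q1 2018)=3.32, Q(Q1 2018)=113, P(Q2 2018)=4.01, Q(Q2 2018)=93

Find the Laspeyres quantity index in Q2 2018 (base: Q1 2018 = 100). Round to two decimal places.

91.78

Laspeyres quantity index uses base-period prices as weights.
ΣP(Q1 2018)·Q(Q2 2018) = 0.05×291 + 1.56×210 + 5.30×135 + 5.39×96 + 3.32×93 = 14.55 + 327.6 + 715.5 + 517.44 + 308.76 = 1883.85
ΣP(Q1 2018)·Q(Q1 2018) = 0.05×281 + 1.56×262 + 5.30×133 + 5.39×102 + 3.32×113 = 14.05 + 408.72 + 704.9 + 549.78 + 375.16 = 2052.61
Index = 1883.85 / 2052.61 × 100 = 91.7783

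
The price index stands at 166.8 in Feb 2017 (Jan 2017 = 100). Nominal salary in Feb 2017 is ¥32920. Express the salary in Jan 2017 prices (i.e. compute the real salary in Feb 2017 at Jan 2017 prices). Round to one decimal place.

Real = Nominal ÷ (Index/100) = 32920 ÷ (166.8/100)
     = 32920 ÷ 1.668 = 19736.2110

19736.2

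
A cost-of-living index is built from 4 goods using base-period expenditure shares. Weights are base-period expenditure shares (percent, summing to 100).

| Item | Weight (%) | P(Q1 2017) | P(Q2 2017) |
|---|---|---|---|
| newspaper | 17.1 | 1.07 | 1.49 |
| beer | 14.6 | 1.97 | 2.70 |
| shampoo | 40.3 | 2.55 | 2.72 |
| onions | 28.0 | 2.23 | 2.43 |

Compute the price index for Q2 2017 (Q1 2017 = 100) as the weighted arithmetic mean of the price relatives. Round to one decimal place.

117.3

newspaper: 17.1 × (1.49/1.07) = 17.1 × 1.392523 = 23.8121
beer: 14.6 × (2.70/1.97) = 14.6 × 1.370558 = 20.0102
shampoo: 40.3 × (2.72/2.55) = 40.3 × 1.066667 = 42.9867
onions: 28.0 × (2.43/2.23) = 28.0 × 1.089686 = 30.5112
Index = Σ wᵢ·(p₁ᵢ/p₀ᵢ) = 23.8121 + 20.0102 + 42.9867 + 30.5112 = 117.3202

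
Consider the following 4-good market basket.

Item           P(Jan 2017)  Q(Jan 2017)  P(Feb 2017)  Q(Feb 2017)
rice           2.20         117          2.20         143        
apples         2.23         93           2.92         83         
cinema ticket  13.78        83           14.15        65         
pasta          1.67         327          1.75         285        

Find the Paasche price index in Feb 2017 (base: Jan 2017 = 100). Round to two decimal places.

105.56

Paasche price index uses current-period quantities as weights.
ΣP(Feb 2017)·Q(Feb 2017) = 2.20×143 + 2.92×83 + 14.15×65 + 1.75×285 = 314.6 + 242.36 + 919.75 + 498.75 = 1975.46
ΣP(Jan 2017)·Q(Feb 2017) = 2.20×143 + 2.23×83 + 13.78×65 + 1.67×285 = 314.6 + 185.09 + 895.7 + 475.95 = 1871.34
Index = 1975.46 / 1871.34 × 100 = 105.5639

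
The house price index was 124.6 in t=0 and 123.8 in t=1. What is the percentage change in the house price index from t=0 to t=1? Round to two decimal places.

-0.64%

Change = (123.8 − 124.6) / 124.6 × 100
       = -0.8 / 124.6 × 100 = -0.6421%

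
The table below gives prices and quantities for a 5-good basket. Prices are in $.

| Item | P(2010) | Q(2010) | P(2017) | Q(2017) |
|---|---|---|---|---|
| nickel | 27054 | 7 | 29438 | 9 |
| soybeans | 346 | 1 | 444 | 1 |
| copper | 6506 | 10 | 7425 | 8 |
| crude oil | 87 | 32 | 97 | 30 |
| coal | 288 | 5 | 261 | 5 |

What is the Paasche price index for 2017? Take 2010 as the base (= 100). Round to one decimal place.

109.7

Paasche price index uses current-period quantities as weights.
ΣP(2017)·Q(2017) = 29438×9 + 444×1 + 7425×8 + 97×30 + 261×5 = 264942 + 444 + 59400 + 2910 + 1305 = 329001
ΣP(2010)·Q(2017) = 27054×9 + 346×1 + 6506×8 + 87×30 + 288×5 = 243486 + 346 + 52048 + 2610 + 1440 = 299930
Index = 329001 / 299930 × 100 = 109.6926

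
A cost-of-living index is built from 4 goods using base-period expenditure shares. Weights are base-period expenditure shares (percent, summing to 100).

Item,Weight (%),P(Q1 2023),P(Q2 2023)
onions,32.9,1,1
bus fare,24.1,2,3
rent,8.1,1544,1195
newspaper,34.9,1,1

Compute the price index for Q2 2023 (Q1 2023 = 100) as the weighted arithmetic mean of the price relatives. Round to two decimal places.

onions: 32.9 × (1/1) = 32.9 × 1.000000 = 32.9000
bus fare: 24.1 × (3/2) = 24.1 × 1.500000 = 36.1500
rent: 8.1 × (1195/1544) = 8.1 × 0.773964 = 6.2691
newspaper: 34.9 × (1/1) = 34.9 × 1.000000 = 34.9000
Index = Σ wᵢ·(p₁ᵢ/p₀ᵢ) = 32.9000 + 36.1500 + 6.2691 + 34.9000 = 110.2191

110.22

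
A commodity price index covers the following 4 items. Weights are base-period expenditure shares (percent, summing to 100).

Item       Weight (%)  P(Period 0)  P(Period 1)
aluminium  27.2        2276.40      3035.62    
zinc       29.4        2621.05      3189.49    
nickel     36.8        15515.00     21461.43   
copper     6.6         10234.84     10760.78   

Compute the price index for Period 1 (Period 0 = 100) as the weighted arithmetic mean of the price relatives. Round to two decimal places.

129.89

aluminium: 27.2 × (3035.62/2276.40) = 27.2 × 1.333518 = 36.2717
zinc: 29.4 × (3189.49/2621.05) = 29.4 × 1.216875 = 35.7761
nickel: 36.8 × (21461.43/15515.00) = 36.8 × 1.383270 = 50.9043
copper: 6.6 × (10760.78/10234.84) = 6.6 × 1.051387 = 6.9392
Index = Σ wᵢ·(p₁ᵢ/p₀ᵢ) = 36.2717 + 35.7761 + 50.9043 + 6.9392 = 129.8913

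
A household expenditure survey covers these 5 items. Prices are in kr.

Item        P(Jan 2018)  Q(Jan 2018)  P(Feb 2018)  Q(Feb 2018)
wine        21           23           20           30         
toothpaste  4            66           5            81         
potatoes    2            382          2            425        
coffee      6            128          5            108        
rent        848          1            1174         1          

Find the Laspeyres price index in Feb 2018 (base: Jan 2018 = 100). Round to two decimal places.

107.71

Laspeyres price index uses base-period quantities as weights.
ΣP(Feb 2018)·Q(Jan 2018) = 20×23 + 5×66 + 2×382 + 5×128 + 1174×1 = 460 + 330 + 764 + 640 + 1174 = 3368
ΣP(Jan 2018)·Q(Jan 2018) = 21×23 + 4×66 + 2×382 + 6×128 + 848×1 = 483 + 264 + 764 + 768 + 848 = 3127
Index = 3368 / 3127 × 100 = 107.7071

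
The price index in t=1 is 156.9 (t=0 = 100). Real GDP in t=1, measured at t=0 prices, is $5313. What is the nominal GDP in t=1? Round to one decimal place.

8336.1

Nominal = Real × (Index/100) = 5313 × (156.9/100)
        = 5313 × 1.569 = 8336.0970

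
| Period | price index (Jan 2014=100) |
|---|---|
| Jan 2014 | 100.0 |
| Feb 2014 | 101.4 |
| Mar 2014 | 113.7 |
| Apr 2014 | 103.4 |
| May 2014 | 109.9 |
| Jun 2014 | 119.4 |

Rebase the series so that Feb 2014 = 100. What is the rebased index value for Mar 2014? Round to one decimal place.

112.1

Rebased(Mar 2014) = 113.7 / 101.4 × 100 = 112.1302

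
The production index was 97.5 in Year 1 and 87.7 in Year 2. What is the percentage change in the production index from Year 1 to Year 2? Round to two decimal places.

-10.05%

Change = (87.7 − 97.5) / 97.5 × 100
       = -9.8 / 97.5 × 100 = -10.0513%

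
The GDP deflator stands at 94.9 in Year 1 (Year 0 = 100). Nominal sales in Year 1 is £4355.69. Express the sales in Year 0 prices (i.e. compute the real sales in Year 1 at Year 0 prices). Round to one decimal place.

4589.8

Real = Nominal ÷ (Index/100) = 4355.69 ÷ (94.9/100)
     = 4355.69 ÷ 0.949 = 4589.7682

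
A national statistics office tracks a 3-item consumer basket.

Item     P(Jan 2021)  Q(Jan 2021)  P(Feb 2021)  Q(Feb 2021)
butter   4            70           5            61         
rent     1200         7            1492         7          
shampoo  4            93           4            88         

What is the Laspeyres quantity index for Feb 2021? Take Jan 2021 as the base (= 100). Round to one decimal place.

99.4

Laspeyres quantity index uses base-period prices as weights.
ΣP(Jan 2021)·Q(Feb 2021) = 4×61 + 1200×7 + 4×88 = 244 + 8400 + 352 = 8996
ΣP(Jan 2021)·Q(Jan 2021) = 4×70 + 1200×7 + 4×93 = 280 + 8400 + 372 = 9052
Index = 8996 / 9052 × 100 = 99.3814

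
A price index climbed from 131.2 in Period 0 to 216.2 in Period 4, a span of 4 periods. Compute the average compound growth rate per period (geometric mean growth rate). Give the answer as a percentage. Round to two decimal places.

Growth factor = (216.2/131.2)^(1/4) = (1.647866)^(1/4) = 1.133001
Growth rate = 1.133001 − 1 = 0.133001 = 13.3001%

13.30%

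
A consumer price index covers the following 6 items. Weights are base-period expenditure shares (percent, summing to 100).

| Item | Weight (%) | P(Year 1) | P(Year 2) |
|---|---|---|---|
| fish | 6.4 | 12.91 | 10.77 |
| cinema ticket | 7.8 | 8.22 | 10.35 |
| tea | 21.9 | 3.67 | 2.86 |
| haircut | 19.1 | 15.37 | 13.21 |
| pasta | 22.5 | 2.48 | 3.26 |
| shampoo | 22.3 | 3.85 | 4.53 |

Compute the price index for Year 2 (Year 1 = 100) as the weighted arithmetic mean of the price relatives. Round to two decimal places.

104.46

fish: 6.4 × (10.77/12.91) = 6.4 × 0.834237 = 5.3391
cinema ticket: 7.8 × (10.35/8.22) = 7.8 × 1.259124 = 9.8212
tea: 21.9 × (2.86/3.67) = 21.9 × 0.779292 = 17.0665
haircut: 19.1 × (13.21/15.37) = 19.1 × 0.859466 = 16.4158
pasta: 22.5 × (3.26/2.48) = 22.5 × 1.314516 = 29.5766
shampoo: 22.3 × (4.53/3.85) = 22.3 × 1.176623 = 26.2387
Index = Σ wᵢ·(p₁ᵢ/p₀ᵢ) = 5.3391 + 9.8212 + 17.0665 + 16.4158 + 29.5766 + 26.2387 = 104.4579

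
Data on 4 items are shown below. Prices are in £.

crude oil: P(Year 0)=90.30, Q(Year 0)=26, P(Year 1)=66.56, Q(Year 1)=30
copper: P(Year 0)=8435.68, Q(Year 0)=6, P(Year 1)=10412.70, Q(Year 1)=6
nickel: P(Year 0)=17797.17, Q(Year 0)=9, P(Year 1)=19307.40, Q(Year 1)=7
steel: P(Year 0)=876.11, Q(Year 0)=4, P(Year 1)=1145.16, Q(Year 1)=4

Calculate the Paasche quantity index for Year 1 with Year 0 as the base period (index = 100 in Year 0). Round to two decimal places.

Paasche quantity index uses current-period prices as weights.
ΣP(Year 1)·Q(Year 1) = 66.56×30 + 10412.70×6 + 19307.40×7 + 1145.16×4 = 1996.8 + 62476.2 + 135151.8 + 4580.64 = 204205.44
ΣP(Year 1)·Q(Year 0) = 66.56×26 + 10412.70×6 + 19307.40×9 + 1145.16×4 = 1730.56 + 62476.2 + 173766.6 + 4580.64 = 242554
Index = 204205.44 / 242554 × 100 = 84.1897

84.19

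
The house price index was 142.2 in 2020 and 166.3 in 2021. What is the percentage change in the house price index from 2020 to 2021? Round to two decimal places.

Change = (166.3 − 142.2) / 142.2 × 100
       = 24.1 / 142.2 × 100 = 16.9480%

16.95%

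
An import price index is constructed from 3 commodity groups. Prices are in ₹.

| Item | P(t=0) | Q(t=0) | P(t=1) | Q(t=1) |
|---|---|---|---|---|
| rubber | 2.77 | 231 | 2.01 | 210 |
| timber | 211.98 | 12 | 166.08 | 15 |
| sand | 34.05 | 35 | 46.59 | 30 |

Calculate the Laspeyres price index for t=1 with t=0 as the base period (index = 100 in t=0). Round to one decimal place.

93.4

Laspeyres price index uses base-period quantities as weights.
ΣP(t=1)·Q(t=0) = 2.01×231 + 166.08×12 + 46.59×35 = 464.31 + 1992.96 + 1630.65 = 4087.92
ΣP(t=0)·Q(t=0) = 2.77×231 + 211.98×12 + 34.05×35 = 639.87 + 2543.76 + 1191.75 = 4375.38
Index = 4087.92 / 4375.38 × 100 = 93.4301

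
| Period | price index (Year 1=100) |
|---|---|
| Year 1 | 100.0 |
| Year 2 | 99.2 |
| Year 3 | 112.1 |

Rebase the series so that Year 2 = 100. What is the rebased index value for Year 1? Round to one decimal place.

100.8

Rebased(Year 1) = 100.0 / 99.2 × 100 = 100.8065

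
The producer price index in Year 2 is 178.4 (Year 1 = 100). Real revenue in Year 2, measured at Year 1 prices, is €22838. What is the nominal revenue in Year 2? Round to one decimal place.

40743.0

Nominal = Real × (Index/100) = 22838 × (178.4/100)
        = 22838 × 1.784 = 40742.9920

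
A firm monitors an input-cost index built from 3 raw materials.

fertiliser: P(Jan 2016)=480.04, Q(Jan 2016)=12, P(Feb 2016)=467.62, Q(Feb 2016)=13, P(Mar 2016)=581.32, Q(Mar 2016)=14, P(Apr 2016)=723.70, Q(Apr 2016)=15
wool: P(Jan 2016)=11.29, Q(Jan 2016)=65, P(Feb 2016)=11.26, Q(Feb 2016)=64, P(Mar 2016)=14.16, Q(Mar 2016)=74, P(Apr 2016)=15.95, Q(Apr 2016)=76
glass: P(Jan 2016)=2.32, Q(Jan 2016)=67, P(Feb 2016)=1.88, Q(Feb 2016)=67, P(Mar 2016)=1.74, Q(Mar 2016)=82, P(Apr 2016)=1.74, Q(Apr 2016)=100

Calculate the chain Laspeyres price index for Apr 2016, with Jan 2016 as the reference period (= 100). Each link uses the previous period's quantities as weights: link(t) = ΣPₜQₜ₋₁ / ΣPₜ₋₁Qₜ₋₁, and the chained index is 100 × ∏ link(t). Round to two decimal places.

Link Jan 2016→Feb 2016:
ΣP(Feb 2016)Q(Jan 2016) = 467.62×12 + 11.26×65 + 1.88×67 = 5611.44 + 731.9 + 125.96 = 6469.3
ΣP(Jan 2016)Q(Jan 2016) = 480.04×12 + 11.29×65 + 2.32×67 = 5760.48 + 733.85 + 155.44 = 6649.77
link = 6469.3/6649.77 = 0.972861
Link Feb 2016→Mar 2016:
ΣP(Mar 2016)Q(Feb 2016) = 581.32×13 + 14.16×64 + 1.74×67 = 7557.16 + 906.24 + 116.58 = 8579.98
ΣP(Feb 2016)Q(Feb 2016) = 467.62×13 + 11.26×64 + 1.88×67 = 6079.06 + 720.64 + 125.96 = 6925.66
link = 8579.98/6925.66 = 1.238868
Link Mar 2016→Apr 2016:
ΣP(Apr 2016)Q(Mar 2016) = 723.70×14 + 15.95×74 + 1.74×82 = 10131.8 + 1180.3 + 142.68 = 11454.78
ΣP(Mar 2016)Q(Mar 2016) = 581.32×14 + 14.16×74 + 1.74×82 = 8138.48 + 1047.84 + 142.68 = 9329
link = 11454.78/9329 = 1.227868
Chained index = 100 × 0.972861 × 1.238868 × 1.227868 = 147.9883

147.99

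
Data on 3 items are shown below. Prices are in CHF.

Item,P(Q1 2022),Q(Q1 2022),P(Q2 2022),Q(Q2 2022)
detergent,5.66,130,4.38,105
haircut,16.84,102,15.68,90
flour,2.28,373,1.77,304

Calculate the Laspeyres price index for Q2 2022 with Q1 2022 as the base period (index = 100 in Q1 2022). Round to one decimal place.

85.6

Laspeyres price index uses base-period quantities as weights.
ΣP(Q2 2022)·Q(Q1 2022) = 4.38×130 + 15.68×102 + 1.77×373 = 569.4 + 1599.36 + 660.21 = 2828.97
ΣP(Q1 2022)·Q(Q1 2022) = 5.66×130 + 16.84×102 + 2.28×373 = 735.8 + 1717.68 + 850.44 = 3303.92
Index = 2828.97 / 3303.92 × 100 = 85.6247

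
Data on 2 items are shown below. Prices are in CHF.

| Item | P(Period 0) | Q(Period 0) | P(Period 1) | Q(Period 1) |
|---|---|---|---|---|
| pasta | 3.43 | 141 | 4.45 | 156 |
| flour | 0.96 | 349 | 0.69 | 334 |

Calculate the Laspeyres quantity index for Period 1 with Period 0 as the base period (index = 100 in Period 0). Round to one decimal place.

104.5

Laspeyres quantity index uses base-period prices as weights.
ΣP(Period 0)·Q(Period 1) = 3.43×156 + 0.96×334 = 535.08 + 320.64 = 855.72
ΣP(Period 0)·Q(Period 0) = 3.43×141 + 0.96×349 = 483.63 + 335.04 = 818.67
Index = 855.72 / 818.67 × 100 = 104.5256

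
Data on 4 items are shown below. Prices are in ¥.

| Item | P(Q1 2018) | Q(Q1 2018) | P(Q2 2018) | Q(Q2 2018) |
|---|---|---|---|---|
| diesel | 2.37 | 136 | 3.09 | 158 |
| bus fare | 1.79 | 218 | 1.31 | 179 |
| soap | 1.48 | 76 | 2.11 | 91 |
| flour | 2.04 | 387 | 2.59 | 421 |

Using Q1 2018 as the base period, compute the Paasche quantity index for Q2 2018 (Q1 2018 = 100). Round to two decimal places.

Paasche quantity index uses current-period prices as weights.
ΣP(Q2 2018)·Q(Q2 2018) = 3.09×158 + 1.31×179 + 2.11×91 + 2.59×421 = 488.22 + 234.49 + 192.01 + 1090.39 = 2005.11
ΣP(Q2 2018)·Q(Q1 2018) = 3.09×136 + 1.31×218 + 2.11×76 + 2.59×387 = 420.24 + 285.58 + 160.36 + 1002.33 = 1868.51
Index = 2005.11 / 1868.51 × 100 = 107.3106

107.31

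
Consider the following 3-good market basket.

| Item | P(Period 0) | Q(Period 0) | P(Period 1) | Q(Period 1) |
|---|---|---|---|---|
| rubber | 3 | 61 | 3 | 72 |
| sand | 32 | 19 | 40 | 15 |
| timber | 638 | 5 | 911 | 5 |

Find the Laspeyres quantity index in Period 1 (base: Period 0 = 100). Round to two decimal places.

Laspeyres quantity index uses base-period prices as weights.
ΣP(Period 0)·Q(Period 1) = 3×72 + 32×15 + 638×5 = 216 + 480 + 3190 = 3886
ΣP(Period 0)·Q(Period 0) = 3×61 + 32×19 + 638×5 = 183 + 608 + 3190 = 3981
Index = 3886 / 3981 × 100 = 97.6137

97.61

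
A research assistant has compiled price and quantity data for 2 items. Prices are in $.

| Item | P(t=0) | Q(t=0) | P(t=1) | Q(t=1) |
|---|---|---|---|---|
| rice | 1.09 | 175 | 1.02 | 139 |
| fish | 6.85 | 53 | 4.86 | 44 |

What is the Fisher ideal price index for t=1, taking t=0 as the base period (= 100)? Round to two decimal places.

Laspeyres component (base-period weights):
ΣP(t=1)Q(t=0) = 1.02×175 + 4.86×53 = 178.5 + 257.58 = 436.08
ΣP(t=0)Q(t=0) = 1.09×175 + 6.85×53 = 190.75 + 363.05 = 553.8
L = 436.08 / 553.8 × 100 = 78.7432
Paasche component (current-period weights):
ΣP(t=1)Q(t=1) = 1.02×139 + 4.86×44 = 141.78 + 213.84 = 355.62
ΣP(t=0)Q(t=1) = 1.09×139 + 6.85×44 = 151.51 + 301.4 = 452.91
P = 355.62 / 452.91 × 100 = 78.5189
Fisher = √(L × P) = √(78.7432 × 78.5189) = 78.6310

78.63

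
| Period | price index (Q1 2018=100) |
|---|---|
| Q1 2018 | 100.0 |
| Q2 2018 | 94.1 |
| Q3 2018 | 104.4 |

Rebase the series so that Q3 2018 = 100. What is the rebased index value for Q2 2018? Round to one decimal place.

Rebased(Q2 2018) = 94.1 / 104.4 × 100 = 90.1341

90.1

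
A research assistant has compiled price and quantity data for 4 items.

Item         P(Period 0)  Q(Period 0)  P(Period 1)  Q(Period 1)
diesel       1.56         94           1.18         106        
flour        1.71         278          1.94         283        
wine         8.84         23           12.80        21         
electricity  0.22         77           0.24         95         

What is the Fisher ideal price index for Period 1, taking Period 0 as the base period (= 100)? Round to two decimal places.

113.59

Laspeyres component (base-period weights):
ΣP(Period 1)Q(Period 0) = 1.18×94 + 1.94×278 + 12.80×23 + 0.24×77 = 110.92 + 539.32 + 294.4 + 18.48 = 963.12
ΣP(Period 0)Q(Period 0) = 1.56×94 + 1.71×278 + 8.84×23 + 0.22×77 = 146.64 + 475.38 + 203.32 + 16.94 = 842.28
L = 963.12 / 842.28 × 100 = 114.3468
Paasche component (current-period weights):
ΣP(Period 1)Q(Period 1) = 1.18×106 + 1.94×283 + 12.80×21 + 0.24×95 = 125.08 + 549.02 + 268.8 + 22.8 = 965.7
ΣP(Period 0)Q(Period 1) = 1.56×106 + 1.71×283 + 8.84×21 + 0.22×95 = 165.36 + 483.93 + 185.64 + 20.9 = 855.83
P = 965.7 / 855.83 × 100 = 112.8378
Fisher = √(L × P) = √(114.3468 × 112.8378) = 113.5898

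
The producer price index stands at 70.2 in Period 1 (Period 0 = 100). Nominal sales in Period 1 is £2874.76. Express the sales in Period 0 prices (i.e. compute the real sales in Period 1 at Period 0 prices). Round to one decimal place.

Real = Nominal ÷ (Index/100) = 2874.76 ÷ (70.2/100)
     = 2874.76 ÷ 0.702 = 4095.0997

4095.1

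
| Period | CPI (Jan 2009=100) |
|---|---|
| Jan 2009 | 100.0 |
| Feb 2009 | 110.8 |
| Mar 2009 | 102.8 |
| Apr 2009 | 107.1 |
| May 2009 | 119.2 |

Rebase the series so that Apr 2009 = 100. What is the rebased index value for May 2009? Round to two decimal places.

Rebased(May 2009) = 119.2 / 107.1 × 100 = 111.2979

111.30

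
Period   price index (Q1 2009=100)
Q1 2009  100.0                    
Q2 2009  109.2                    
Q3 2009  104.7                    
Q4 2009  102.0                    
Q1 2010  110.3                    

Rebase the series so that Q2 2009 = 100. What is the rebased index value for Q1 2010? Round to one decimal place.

101.0

Rebased(Q1 2010) = 110.3 / 109.2 × 100 = 101.0073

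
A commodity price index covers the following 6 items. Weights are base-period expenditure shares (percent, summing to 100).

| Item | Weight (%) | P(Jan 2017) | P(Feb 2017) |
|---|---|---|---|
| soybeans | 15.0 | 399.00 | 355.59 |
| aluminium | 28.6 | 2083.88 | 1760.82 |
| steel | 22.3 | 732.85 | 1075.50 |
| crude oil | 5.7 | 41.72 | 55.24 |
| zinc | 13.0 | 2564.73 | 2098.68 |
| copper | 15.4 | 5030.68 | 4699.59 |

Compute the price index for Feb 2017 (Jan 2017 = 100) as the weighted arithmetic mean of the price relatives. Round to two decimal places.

soybeans: 15.0 × (355.59/399.00) = 15.0 × 0.891203 = 13.3680
aluminium: 28.6 × (1760.82/2083.88) = 28.6 × 0.844972 = 24.1662
steel: 22.3 × (1075.50/732.85) = 22.3 × 1.467558 = 32.7265
crude oil: 5.7 × (55.24/41.72) = 5.7 × 1.324065 = 7.5472
zinc: 13.0 × (2098.68/2564.73) = 13.0 × 0.818285 = 10.6377
copper: 15.4 × (4699.59/5030.68) = 15.4 × 0.934186 = 14.3865
Index = Σ wᵢ·(p₁ᵢ/p₀ᵢ) = 13.3680 + 24.1662 + 32.7265 + 7.5472 + 10.6377 + 14.3865 = 102.8321

102.83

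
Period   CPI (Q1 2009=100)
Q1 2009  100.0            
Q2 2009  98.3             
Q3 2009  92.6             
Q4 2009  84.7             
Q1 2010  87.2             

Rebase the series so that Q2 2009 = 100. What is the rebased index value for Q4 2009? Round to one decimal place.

Rebased(Q4 2009) = 84.7 / 98.3 × 100 = 86.1648

86.2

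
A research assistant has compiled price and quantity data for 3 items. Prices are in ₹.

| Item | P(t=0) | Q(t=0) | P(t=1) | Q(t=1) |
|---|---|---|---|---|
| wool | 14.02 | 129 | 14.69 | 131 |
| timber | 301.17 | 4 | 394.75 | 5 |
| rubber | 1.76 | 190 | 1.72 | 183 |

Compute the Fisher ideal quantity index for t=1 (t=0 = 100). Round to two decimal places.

Laspeyres component (base-period weights):
ΣP(t=0)Q(t=1) = 14.02×131 + 301.17×5 + 1.76×183 = 1836.62 + 1505.85 + 322.08 = 3664.55
ΣP(t=0)Q(t=0) = 14.02×129 + 301.17×4 + 1.76×190 = 1808.58 + 1204.68 + 334.4 = 3347.66
L = 3664.55 / 3347.66 × 100 = 109.4660
Paasche component (current-period weights):
ΣP(t=1)Q(t=1) = 14.69×131 + 394.75×5 + 1.72×183 = 1924.39 + 1973.75 + 314.76 = 4212.9
ΣP(t=1)Q(t=0) = 14.69×129 + 394.75×4 + 1.72×190 = 1895.01 + 1579 + 326.8 = 3800.81
P = 4212.9 / 3800.81 × 100 = 110.8422
Fisher = √(L × P) = √(109.4660 × 110.8422) = 110.1519

110.15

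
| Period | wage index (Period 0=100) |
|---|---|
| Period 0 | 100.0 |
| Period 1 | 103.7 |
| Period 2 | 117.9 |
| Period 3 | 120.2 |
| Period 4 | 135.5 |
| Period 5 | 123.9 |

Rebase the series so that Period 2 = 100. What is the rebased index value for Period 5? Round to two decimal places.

105.09

Rebased(Period 5) = 123.9 / 117.9 × 100 = 105.0891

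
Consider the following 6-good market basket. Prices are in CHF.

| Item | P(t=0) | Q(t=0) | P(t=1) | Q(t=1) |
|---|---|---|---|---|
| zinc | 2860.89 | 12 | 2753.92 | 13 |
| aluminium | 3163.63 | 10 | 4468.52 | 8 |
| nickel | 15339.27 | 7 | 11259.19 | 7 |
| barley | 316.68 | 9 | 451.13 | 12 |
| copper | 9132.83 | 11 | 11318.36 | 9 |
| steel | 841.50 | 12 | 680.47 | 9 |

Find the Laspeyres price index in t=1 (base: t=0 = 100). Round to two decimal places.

102.27

Laspeyres price index uses base-period quantities as weights.
ΣP(t=1)·Q(t=0) = 2753.92×12 + 4468.52×10 + 11259.19×7 + 451.13×9 + 11318.36×11 + 680.47×12 = 33047.04 + 44685.2 + 78814.33 + 4060.17 + 124501.96 + 8165.64 = 293274.34
ΣP(t=0)·Q(t=0) = 2860.89×12 + 3163.63×10 + 15339.27×7 + 316.68×9 + 9132.83×11 + 841.50×12 = 34330.68 + 31636.3 + 107374.89 + 2850.12 + 100461.13 + 10098 = 286751.12
Index = 293274.34 / 286751.12 × 100 = 102.2749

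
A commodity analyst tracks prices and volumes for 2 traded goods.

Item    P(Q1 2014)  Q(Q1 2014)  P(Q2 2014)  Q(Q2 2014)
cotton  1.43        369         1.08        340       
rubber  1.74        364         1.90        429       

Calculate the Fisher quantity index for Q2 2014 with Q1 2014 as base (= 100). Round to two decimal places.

Laspeyres component (base-period weights):
ΣP(Q1 2014)Q(Q2 2014) = 1.43×340 + 1.74×429 = 486.2 + 746.46 = 1232.66
ΣP(Q1 2014)Q(Q1 2014) = 1.43×369 + 1.74×364 = 527.67 + 633.36 = 1161.03
L = 1232.66 / 1161.03 × 100 = 106.1695
Paasche component (current-period weights):
ΣP(Q2 2014)Q(Q2 2014) = 1.08×340 + 1.90×429 = 367.2 + 815.1 = 1182.3
ΣP(Q2 2014)Q(Q1 2014) = 1.08×369 + 1.90×364 = 398.52 + 691.6 = 1090.12
P = 1182.3 / 1090.12 × 100 = 108.4559
Fisher = √(L × P) = √(106.1695 × 108.4559) = 107.3066

107.31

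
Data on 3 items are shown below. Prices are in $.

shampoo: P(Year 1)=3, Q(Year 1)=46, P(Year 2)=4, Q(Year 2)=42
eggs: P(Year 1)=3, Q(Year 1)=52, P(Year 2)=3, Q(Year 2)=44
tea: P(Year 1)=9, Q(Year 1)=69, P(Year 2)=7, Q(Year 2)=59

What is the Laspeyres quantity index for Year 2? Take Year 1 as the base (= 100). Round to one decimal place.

86.2

Laspeyres quantity index uses base-period prices as weights.
ΣP(Year 1)·Q(Year 2) = 3×42 + 3×44 + 9×59 = 126 + 132 + 531 = 789
ΣP(Year 1)·Q(Year 1) = 3×46 + 3×52 + 9×69 = 138 + 156 + 621 = 915
Index = 789 / 915 × 100 = 86.2295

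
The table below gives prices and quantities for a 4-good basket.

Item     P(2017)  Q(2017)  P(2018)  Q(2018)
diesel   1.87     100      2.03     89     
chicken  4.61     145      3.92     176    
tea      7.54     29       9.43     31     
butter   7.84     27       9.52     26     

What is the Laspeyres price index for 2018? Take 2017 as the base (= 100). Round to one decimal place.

Laspeyres price index uses base-period quantities as weights.
ΣP(2018)·Q(2017) = 2.03×100 + 3.92×145 + 9.43×29 + 9.52×27 = 203 + 568.4 + 273.47 + 257.04 = 1301.91
ΣP(2017)·Q(2017) = 1.87×100 + 4.61×145 + 7.54×29 + 7.84×27 = 187 + 668.45 + 218.66 + 211.68 = 1285.79
Index = 1301.91 / 1285.79 × 100 = 101.2537

101.3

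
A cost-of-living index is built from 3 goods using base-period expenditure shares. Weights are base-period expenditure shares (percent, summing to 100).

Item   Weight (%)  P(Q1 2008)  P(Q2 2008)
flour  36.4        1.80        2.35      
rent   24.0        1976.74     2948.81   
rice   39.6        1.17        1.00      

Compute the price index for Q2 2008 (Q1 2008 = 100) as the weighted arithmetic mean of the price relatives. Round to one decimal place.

flour: 36.4 × (2.35/1.80) = 36.4 × 1.305556 = 47.5222
rent: 24.0 × (2948.81/1976.74) = 24.0 × 1.491754 = 35.8021
rice: 39.6 × (1.00/1.17) = 39.6 × 0.854701 = 33.8462
Index = Σ wᵢ·(p₁ᵢ/p₀ᵢ) = 47.5222 + 35.8021 + 33.8462 = 117.1705

117.2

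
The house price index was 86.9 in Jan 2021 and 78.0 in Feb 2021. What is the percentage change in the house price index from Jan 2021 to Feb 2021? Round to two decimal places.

-10.24%

Change = (78.0 − 86.9) / 86.9 × 100
       = -8.9 / 86.9 × 100 = -10.2417%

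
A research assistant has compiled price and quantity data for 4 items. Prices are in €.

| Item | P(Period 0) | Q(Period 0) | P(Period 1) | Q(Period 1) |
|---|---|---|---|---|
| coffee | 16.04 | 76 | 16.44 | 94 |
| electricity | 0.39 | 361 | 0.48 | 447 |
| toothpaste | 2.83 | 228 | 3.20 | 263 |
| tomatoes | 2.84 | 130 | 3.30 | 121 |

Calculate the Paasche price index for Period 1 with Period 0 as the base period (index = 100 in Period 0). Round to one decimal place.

Paasche price index uses current-period quantities as weights.
ΣP(Period 1)·Q(Period 1) = 16.44×94 + 0.48×447 + 3.20×263 + 3.30×121 = 1545.36 + 214.56 + 841.6 + 399.3 = 3000.82
ΣP(Period 0)·Q(Period 1) = 16.04×94 + 0.39×447 + 2.83×263 + 2.84×121 = 1507.76 + 174.33 + 744.29 + 343.64 = 2770.02
Index = 3000.82 / 2770.02 × 100 = 108.3321

108.3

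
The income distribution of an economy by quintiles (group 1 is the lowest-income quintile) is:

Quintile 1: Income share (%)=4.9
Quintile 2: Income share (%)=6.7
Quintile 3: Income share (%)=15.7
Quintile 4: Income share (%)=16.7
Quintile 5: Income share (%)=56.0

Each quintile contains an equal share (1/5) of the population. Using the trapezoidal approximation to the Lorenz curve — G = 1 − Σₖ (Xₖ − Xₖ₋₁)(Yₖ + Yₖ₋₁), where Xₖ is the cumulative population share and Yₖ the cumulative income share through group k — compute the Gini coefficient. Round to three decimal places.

0.449

Cumulative income shares Yₖ: 0.0490, 0.1160, 0.2730, 0.4400, 1.0000
Σ (Xₖ−Xₖ₋₁)(Yₖ+Yₖ₋₁) = (1/5)(0.0490+0.0000) + (1/5)(0.1160+0.0490) + (1/5)(0.2730+0.1160) + (1/5)(0.4400+0.2730) + (1/5)(1.0000+0.4400)
  = 0.0098 + 0.0330 + 0.0778 + 0.1426 + 0.2880 = 0.5512
G = 1 − 0.5512 = 0.4488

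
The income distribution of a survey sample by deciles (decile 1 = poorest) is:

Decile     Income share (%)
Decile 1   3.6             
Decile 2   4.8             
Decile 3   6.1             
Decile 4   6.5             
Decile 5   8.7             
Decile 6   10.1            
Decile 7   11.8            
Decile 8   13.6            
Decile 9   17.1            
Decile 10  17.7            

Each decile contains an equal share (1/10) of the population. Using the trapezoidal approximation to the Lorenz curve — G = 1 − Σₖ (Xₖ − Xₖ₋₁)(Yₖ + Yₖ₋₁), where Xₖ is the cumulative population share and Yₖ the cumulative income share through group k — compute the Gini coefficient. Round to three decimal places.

0.268

Cumulative income shares Yₖ: 0.0360, 0.0840, 0.1450, 0.2100, 0.2970, 0.3980, 0.5160, 0.6520, 0.8230, 1.0000
Σ (Xₖ−Xₖ₋₁)(Yₖ+Yₖ₋₁) = (1/10)(0.0360+0.0000) + (1/10)(0.0840+0.0360) + (1/10)(0.1450+0.0840) + (1/10)(0.2100+0.1450) + (1/10)(0.2970+0.2100) + (1/10)(0.3980+0.2970) + (1/10)(0.5160+0.3980) + (1/10)(0.6520+0.5160) + (1/10)(0.8230+0.6520) + (1/10)(1.0000+0.8230)
  = 0.0036 + 0.0120 + 0.0229 + 0.0355 + 0.0507 + 0.0695 + 0.0914 + 0.1168 + 0.1475 + 0.1823 = 0.7322
G = 1 − 0.7322 = 0.2678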